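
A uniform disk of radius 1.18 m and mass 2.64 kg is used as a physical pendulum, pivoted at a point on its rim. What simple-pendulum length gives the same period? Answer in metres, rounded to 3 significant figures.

1.77 m

The equivalent simple-pendulum length is L_eq = I/(md), where I is about the pivot and d = 1.180 m.
I_cm = ½mR² = 1.838 kg·m², so I = I_cm + md² = 1.838 + 3.676 = 5.514 kg·m².
L_eq = 5.514/(2.64 × 1.180) = 1.77 m.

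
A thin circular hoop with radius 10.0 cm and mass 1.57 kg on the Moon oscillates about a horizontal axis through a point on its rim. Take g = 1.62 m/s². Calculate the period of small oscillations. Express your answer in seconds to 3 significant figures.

2.21 s

I_cm = mr² = 0.01570 kg·m². The pivot is at distance d = 0.100 m from the centre of mass.
By the parallel-axis theorem, I = I_cm + md² = 0.01570 + 0.01570 = 0.03140 kg·m².
T = 2π√(I/(mgd)) = 2π√(0.03140/(1.57 × 1.62 × 0.100)) = 2.21 s.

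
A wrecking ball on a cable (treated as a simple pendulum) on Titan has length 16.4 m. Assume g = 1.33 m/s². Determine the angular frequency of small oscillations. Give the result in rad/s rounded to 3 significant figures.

0.285 rad/s

ω = √(g/L) = √(1.33/16.4) = 0.285 rad/s.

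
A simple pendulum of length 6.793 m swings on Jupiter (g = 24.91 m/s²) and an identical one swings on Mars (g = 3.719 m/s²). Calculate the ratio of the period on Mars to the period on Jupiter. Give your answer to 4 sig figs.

T ∝ 1/√g, so T₂/T₁ = √(g₁/g₂) = √(24.91/3.719) = 2.588.

2.588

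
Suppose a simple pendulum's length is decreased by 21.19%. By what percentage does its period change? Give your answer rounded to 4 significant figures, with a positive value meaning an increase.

-11.23%

T ∝ √L, so T'/T = √(0.78810) = 0.88775.
Percentage change in T = (0.88775 − 1) × 100% = -11.23%.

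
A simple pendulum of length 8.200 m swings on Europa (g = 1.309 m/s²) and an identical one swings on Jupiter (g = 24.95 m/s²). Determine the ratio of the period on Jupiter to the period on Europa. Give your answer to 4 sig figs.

0.2291

T ∝ 1/√g, so T₂/T₁ = √(g₁/g₂) = √(1.309/24.95) = 0.2291.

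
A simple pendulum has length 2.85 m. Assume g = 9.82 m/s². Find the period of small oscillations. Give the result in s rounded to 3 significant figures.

T = 2π√(L/g) = 2π√(2.85/9.82) = 2π × 0.5387 = 3.38 s.

3.38 s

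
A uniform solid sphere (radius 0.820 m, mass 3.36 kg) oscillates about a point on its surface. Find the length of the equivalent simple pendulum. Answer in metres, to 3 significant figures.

1.15 m

The equivalent simple-pendulum length is L_eq = I/(md), where I is about the pivot and d = 0.8200 m.
I_cm = (2/5)mR² = 0.9037 kg·m², so I = I_cm + md² = 0.9037 + 2.259 = 3.163 kg·m².
L_eq = 3.163/(3.36 × 0.8200) = 1.15 m.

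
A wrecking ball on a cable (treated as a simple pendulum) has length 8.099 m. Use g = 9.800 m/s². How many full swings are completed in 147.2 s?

T = 2π√(L/g) = 2π√(8.099/9.800) = 5.7119 s.
Number of complete oscillations = ⌊147.2/5.7119⌋ = ⌊25.771⌋ = 25.

25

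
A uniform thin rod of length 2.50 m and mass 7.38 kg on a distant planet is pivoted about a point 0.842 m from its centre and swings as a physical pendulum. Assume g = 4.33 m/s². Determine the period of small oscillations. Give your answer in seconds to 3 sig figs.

3.65 s

For a physical pendulum T = 2π√(I/(mgd)), with d = 0.8420 m from pivot to centre of mass.
I_cm = mL²/12 = 7.38 × 2.50²/12 = 3.844 kg·m²; I = I_cm + md² = 3.844 + 7.38 × 0.8420² = 9.076 kg·m².
T = 2π√(9.076/(7.38 × 4.33 × 0.8420)) = 3.65 s.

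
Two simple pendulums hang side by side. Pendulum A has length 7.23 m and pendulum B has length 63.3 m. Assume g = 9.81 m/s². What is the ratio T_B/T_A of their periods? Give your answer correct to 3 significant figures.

T ∝ √L, so T_B/T_A = √(L_B/L_A) = √(63.3/7.23) = 2.96.

2.96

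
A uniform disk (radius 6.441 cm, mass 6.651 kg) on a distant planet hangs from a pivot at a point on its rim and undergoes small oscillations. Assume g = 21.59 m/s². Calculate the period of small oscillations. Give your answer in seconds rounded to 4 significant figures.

I_cm = ½mr² = 0.013796 kg·m². The pivot is at distance d = 0.06441 m from the centre of mass.
By the parallel-axis theorem, I = I_cm + md² = 0.013796 + 0.027593 = 0.041389 kg·m².
T = 2π√(I/(mgd)) = 2π√(0.041389/(6.651 × 21.59 × 0.06441)) = 0.4203 s.

0.4203 s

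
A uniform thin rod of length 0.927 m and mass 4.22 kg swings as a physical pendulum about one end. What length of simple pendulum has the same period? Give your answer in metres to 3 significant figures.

The equivalent simple-pendulum length is L_eq = I/(md), where I is about the pivot and d = 0.4635 m.
I_cm = (1/12)mL² = 0.3022 kg·m², so I = I_cm + md² = 0.3022 + 0.9066 = 1.209 kg·m².
L_eq = 1.209/(4.22 × 0.4635) = 0.618 m.

0.618 m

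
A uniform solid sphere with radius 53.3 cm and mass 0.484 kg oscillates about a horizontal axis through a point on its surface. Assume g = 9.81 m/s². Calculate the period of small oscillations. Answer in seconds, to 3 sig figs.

1.73 s

I_cm = (2/5)mr² = 0.05500 kg·m². The pivot is at distance d = 0.533 m from the centre of mass.
By the parallel-axis theorem, I = I_cm + md² = 0.05500 + 0.1375 = 0.1925 kg·m².
T = 2π√(I/(mgd)) = 2π√(0.1925/(0.484 × 9.81 × 0.533)) = 1.73 s.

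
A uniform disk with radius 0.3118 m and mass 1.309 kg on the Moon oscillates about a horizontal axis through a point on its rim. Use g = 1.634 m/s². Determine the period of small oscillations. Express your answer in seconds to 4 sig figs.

3.362 s

I_cm = ½mr² = 0.063630 kg·m². The pivot is at distance d = 0.3118 m from the centre of mass.
By the parallel-axis theorem, I = I_cm + md² = 0.063630 + 0.12726 = 0.19089 kg·m².
T = 2π√(I/(mgd)) = 2π√(0.19089/(1.309 × 1.634 × 0.3118)) = 3.362 s.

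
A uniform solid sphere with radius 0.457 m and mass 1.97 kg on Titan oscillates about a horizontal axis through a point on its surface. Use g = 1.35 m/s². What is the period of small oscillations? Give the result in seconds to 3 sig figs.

I_cm = (2/5)mr² = 0.1646 kg·m². The pivot is at distance d = 0.457 m from the centre of mass.
By the parallel-axis theorem, I = I_cm + md² = 0.1646 + 0.4114 = 0.5760 kg·m².
T = 2π√(I/(mgd)) = 2π√(0.5760/(1.97 × 1.35 × 0.457)) = 4.33 s.

4.33 s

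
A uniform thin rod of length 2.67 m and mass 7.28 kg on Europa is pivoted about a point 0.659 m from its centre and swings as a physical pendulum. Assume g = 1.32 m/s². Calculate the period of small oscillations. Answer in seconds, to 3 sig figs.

6.83 s

For a physical pendulum T = 2π√(I/(mgd)), with d = 0.6590 m from pivot to centre of mass.
I_cm = mL²/12 = 7.28 × 2.67²/12 = 4.325 kg·m²; I = I_cm + md² = 4.325 + 7.28 × 0.6590² = 7.486 kg·m².
T = 2π√(7.486/(7.28 × 1.32 × 0.6590)) = 6.83 s.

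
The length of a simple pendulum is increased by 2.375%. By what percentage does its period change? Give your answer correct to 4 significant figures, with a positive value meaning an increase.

T ∝ √L, so T'/T = √(1.0237) = 1.0118.
Percentage change in T = (1.0118 − 1) × 100% = 1.181%.

1.181%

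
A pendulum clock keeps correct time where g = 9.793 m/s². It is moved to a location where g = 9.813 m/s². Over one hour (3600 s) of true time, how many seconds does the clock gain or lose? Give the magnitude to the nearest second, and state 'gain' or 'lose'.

The clock's period scales as T ∝ 1/√g, so T'/T = √(9.793/9.813) = 0.998980.
In 3600 s of true time the clock registers 3600/0.998980 = 3603.7 s, so it gains 4 s.

gain 4 s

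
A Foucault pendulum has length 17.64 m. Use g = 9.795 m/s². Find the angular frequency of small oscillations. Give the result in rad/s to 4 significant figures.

ω = √(g/L) = √(9.795/17.64) = 0.7452 rad/s.

0.7452 rad/s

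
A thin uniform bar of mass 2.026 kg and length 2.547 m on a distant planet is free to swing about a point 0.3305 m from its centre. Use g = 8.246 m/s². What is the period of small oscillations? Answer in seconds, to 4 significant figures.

For a physical pendulum T = 2π√(I/(mgd)), with d = 0.33050 m from pivot to centre of mass.
I_cm = mL²/12 = 2.026 × 2.547²/12 = 1.0953 kg·m²; I = I_cm + md² = 1.0953 + 2.026 × 0.33050² = 1.3166 kg·m².
T = 2π√(1.3166/(2.026 × 8.246 × 0.33050)) = 3.068 s.

3.068 s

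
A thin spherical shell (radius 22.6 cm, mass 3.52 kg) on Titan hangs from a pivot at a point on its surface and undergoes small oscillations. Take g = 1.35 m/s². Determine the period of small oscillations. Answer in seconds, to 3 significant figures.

3.32 s

I_cm = (2/3)mr² = 0.1199 kg·m². The pivot is at distance d = 0.226 m from the centre of mass.
By the parallel-axis theorem, I = I_cm + md² = 0.1199 + 0.1798 = 0.2996 kg·m².
T = 2π√(I/(mgd)) = 2π√(0.2996/(3.52 × 1.35 × 0.226)) = 3.32 s.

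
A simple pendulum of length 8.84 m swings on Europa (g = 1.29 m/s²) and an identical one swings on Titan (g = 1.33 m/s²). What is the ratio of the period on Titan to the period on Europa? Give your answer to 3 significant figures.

T ∝ 1/√g, so T₂/T₁ = √(g₁/g₂) = √(1.29/1.33) = 0.985.

0.985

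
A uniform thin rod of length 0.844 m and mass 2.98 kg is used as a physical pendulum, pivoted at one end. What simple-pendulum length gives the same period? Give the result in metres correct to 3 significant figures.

0.563 m

The equivalent simple-pendulum length is L_eq = I/(md), where I is about the pivot and d = 0.4220 m.
I_cm = (1/12)mL² = 0.1769 kg·m², so I = I_cm + md² = 0.1769 + 0.5307 = 0.7076 kg·m².
L_eq = 0.7076/(2.98 × 0.4220) = 0.563 m.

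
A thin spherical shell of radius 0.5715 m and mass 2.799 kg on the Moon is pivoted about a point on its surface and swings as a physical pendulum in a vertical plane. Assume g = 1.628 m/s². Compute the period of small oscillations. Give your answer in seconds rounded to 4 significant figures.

4.806 s

I_cm = (2/3)mr² = 0.60946 kg·m². The pivot is at distance d = 0.5715 m from the centre of mass.
By the parallel-axis theorem, I = I_cm + md² = 0.60946 + 0.91419 = 1.5236 kg·m².
T = 2π√(I/(mgd)) = 2π√(1.5236/(2.799 × 1.628 × 0.5715)) = 4.806 s.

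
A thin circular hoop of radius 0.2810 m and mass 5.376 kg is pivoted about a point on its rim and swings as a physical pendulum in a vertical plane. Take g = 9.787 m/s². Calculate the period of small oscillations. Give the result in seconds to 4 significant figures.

1.506 s

I_cm = mr² = 0.42449 kg·m². The pivot is at distance d = 0.2810 m from the centre of mass.
By the parallel-axis theorem, I = I_cm + md² = 0.42449 + 0.42449 = 0.84899 kg·m².
T = 2π√(I/(mgd)) = 2π√(0.84899/(5.376 × 9.787 × 0.2810)) = 1.506 s.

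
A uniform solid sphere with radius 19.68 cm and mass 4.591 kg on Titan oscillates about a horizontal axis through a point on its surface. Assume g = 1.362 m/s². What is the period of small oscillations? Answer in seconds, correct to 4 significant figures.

I_cm = (2/5)mr² = 0.071124 kg·m². The pivot is at distance d = 0.1968 m from the centre of mass.
By the parallel-axis theorem, I = I_cm + md² = 0.071124 + 0.17781 = 0.24893 kg·m².
T = 2π√(I/(mgd)) = 2π√(0.24893/(4.591 × 1.362 × 0.1968)) = 2.826 s.

2.826 s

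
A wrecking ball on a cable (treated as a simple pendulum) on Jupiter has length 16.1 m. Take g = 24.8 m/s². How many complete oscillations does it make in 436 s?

T = 2π√(L/g) = 2π√(16.1/24.8) = 5.063 s.
Number of complete oscillations = ⌊436/5.063⌋ = ⌊86.12⌋ = 86.

86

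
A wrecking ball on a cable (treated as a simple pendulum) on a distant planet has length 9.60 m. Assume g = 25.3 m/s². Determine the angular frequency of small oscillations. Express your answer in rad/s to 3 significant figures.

1.62 rad/s

ω = √(g/L) = √(25.3/9.60) = 1.62 rad/s.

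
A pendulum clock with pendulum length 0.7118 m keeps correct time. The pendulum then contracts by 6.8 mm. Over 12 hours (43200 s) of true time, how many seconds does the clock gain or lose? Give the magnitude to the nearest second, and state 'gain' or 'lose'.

gain 208 s

T ∝ √L, so T'/T = √(0.70500/0.7118) = 0.995212.
In 43200 s of true time the clock registers 43200/0.995212 = 43407.8 s, so it gains 208 s.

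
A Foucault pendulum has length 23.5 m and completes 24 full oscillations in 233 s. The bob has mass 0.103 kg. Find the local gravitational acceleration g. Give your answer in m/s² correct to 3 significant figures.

9.84 m/s²

T = 233/24 = 9.708 s.
From T = 2π√(L/g), g = 4π²L/T² = 4π² × 23.5/9.708² = 9.84 m/s².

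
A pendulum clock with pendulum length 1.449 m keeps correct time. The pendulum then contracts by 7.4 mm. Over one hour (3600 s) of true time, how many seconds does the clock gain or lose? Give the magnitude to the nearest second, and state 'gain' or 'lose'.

gain 9 s

T ∝ √L, so T'/T = √(1.44160/1.449) = 0.997443.
In 3600 s of true time the clock registers 3600/0.997443 = 3609.2 s, so it gains 9 s.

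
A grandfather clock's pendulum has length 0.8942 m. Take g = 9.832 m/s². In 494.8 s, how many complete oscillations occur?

T = 2π√(L/g) = 2π√(0.8942/9.832) = 1.8949 s.
Number of complete oscillations = ⌊494.8/1.8949⌋ = ⌊261.13⌋ = 261.

261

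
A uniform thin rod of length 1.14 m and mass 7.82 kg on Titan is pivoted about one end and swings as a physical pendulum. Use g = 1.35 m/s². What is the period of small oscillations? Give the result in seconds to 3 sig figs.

4.71 s

For a physical pendulum T = 2π√(I/(mgd)), with d = 0.5700 m from pivot to centre of mass.
I_cm = mL²/12 = 7.82 × 1.14²/12 = 0.8469 kg·m²; I = I_cm + md² = 0.8469 + 7.82 × 0.5700² = 3.388 kg·m².
T = 2π√(3.388/(7.82 × 1.35 × 0.5700)) = 4.71 s.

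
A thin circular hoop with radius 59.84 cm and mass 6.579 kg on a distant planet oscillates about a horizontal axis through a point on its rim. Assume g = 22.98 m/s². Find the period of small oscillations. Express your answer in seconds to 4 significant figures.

1.434 s

I_cm = mr² = 2.3558 kg·m². The pivot is at distance d = 0.5984 m from the centre of mass.
By the parallel-axis theorem, I = I_cm + md² = 2.3558 + 2.3558 = 4.7117 kg·m².
T = 2π√(I/(mgd)) = 2π√(4.7117/(6.579 × 22.98 × 0.5984)) = 1.434 s.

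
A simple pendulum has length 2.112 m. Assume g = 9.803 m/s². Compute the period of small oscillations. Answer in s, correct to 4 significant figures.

2.916 s

T = 2π√(L/g) = 2π√(2.112/9.803) = 2π × 0.46416 = 2.916 s.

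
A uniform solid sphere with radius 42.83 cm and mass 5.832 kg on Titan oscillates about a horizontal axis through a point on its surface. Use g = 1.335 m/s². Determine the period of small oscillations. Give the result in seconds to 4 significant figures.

4.211 s

I_cm = (2/5)mr² = 0.42793 kg·m². The pivot is at distance d = 0.4283 m from the centre of mass.
By the parallel-axis theorem, I = I_cm + md² = 0.42793 + 1.0698 = 1.4978 kg·m².
T = 2π√(I/(mgd)) = 2π√(1.4978/(5.832 × 1.335 × 0.4283)) = 4.211 s.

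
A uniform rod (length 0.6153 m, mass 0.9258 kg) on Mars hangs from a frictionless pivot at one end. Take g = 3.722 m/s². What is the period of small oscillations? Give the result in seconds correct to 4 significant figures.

2.086 s

For a physical pendulum T = 2π√(I/(mgd)), with d = 0.30765 m from pivot to centre of mass.
I_cm = mL²/12 = 0.9258 × 0.6153²/12 = 0.029209 kg·m²; I = I_cm + md² = 0.029209 + 0.9258 × 0.30765² = 0.11683 kg·m².
T = 2π√(0.11683/(0.9258 × 3.722 × 0.30765)) = 2.086 s.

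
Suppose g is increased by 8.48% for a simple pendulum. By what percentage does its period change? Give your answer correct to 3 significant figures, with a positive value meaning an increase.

T ∝ 1/√g, so T'/T = 1/√(1.085) = 0.9601.
Percentage change in T = (0.9601 − 1) × 100% = -3.99%.

-3.99%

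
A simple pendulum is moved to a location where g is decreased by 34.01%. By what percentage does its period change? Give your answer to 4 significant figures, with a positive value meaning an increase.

T ∝ 1/√g, so T'/T = 1/√(0.65990) = 1.2310.
Percentage change in T = (1.2310 − 1) × 100% = 23.10%.

23.10%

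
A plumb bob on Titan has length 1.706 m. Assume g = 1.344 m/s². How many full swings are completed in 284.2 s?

40

T = 2π√(L/g) = 2π√(1.706/1.344) = 7.0790 s.
Number of complete oscillations = ⌊284.2/7.0790⌋ = ⌊40.147⌋ = 40.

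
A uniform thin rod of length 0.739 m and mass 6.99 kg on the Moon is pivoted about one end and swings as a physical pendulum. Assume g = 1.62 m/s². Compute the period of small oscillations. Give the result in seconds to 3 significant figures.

3.46 s

For a physical pendulum T = 2π√(I/(mgd)), with d = 0.3695 m from pivot to centre of mass.
I_cm = mL²/12 = 6.99 × 0.739²/12 = 0.3181 kg·m²; I = I_cm + md² = 0.3181 + 6.99 × 0.3695² = 1.272 kg·m².
T = 2π√(1.272/(6.99 × 1.62 × 0.3695)) = 3.46 s.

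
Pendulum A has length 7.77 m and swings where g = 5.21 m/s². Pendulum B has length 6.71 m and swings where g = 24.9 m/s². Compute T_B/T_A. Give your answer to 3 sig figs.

T = 2π√(L/g), so T_B/T_A = √((L_B/g_B)/(L_A/g_A)) = √((6.71/24.9)/(7.77/5.21)) = 0.425.

0.425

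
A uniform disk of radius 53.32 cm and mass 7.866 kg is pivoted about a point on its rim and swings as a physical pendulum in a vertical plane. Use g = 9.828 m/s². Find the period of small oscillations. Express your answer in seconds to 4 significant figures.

I_cm = ½mr² = 1.1182 kg·m². The pivot is at distance d = 0.5332 m from the centre of mass.
By the parallel-axis theorem, I = I_cm + md² = 1.1182 + 2.2363 = 3.3545 kg·m².
T = 2π√(I/(mgd)) = 2π√(3.3545/(7.866 × 9.828 × 0.5332)) = 1.792 s.

1.792 s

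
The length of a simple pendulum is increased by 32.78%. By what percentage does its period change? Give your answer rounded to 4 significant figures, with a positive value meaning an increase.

T ∝ √L, so T'/T = √(1.3278) = 1.1523.
Percentage change in T = (1.1523 − 1) × 100% = 15.23%.

15.23%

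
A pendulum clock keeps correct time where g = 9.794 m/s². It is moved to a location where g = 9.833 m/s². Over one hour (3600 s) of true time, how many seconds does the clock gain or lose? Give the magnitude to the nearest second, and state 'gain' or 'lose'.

The clock's period scales as T ∝ 1/√g, so T'/T = √(9.794/9.833) = 0.998015.
In 3600 s of true time the clock registers 3600/0.998015 = 3607.2 s, so it gains 7 s.

gain 7 s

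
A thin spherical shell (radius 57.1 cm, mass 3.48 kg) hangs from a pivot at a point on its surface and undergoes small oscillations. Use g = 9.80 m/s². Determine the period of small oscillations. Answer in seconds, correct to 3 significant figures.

I_cm = (2/3)mr² = 0.7564 kg·m². The pivot is at distance d = 0.571 m from the centre of mass.
By the parallel-axis theorem, I = I_cm + md² = 0.7564 + 1.135 = 1.891 kg·m².
T = 2π√(I/(mgd)) = 2π√(1.891/(3.48 × 9.80 × 0.571)) = 1.96 s.

1.96 s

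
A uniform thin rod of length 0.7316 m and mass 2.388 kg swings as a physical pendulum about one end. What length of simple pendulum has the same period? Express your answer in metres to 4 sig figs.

0.4877 m

The equivalent simple-pendulum length is L_eq = I/(md), where I is about the pivot and d = 0.36580 m.
I_cm = (1/12)mL² = 0.10651 kg·m², so I = I_cm + md² = 0.10651 + 0.31954 = 0.42605 kg·m².
L_eq = 0.42605/(2.388 × 0.36580) = 0.4877 m.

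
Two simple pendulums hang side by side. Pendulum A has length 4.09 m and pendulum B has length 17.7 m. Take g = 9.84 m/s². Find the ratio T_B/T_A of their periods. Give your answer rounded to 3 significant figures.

T ∝ √L, so T_B/T_A = √(L_B/L_A) = √(17.7/4.09) = 2.08.

2.08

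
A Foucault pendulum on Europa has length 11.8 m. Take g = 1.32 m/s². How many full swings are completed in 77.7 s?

4

T = 2π√(L/g) = 2π√(11.8/1.32) = 18.79 s.
Number of complete oscillations = ⌊77.7/18.79⌋ = ⌊4.136⌋ = 4.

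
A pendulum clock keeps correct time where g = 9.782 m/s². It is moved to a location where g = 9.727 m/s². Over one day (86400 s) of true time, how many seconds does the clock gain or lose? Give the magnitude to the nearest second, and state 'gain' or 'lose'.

lose 243 s

The clock's period scales as T ∝ 1/√g, so T'/T = √(9.782/9.727) = 1.00282.
In 86400 s of true time the clock registers 86400/1.00282 = 86156.8 s, so it loses 243 s.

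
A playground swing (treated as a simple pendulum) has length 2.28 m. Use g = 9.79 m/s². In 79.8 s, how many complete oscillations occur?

T = 2π√(L/g) = 2π√(2.28/9.79) = 3.032 s.
Number of complete oscillations = ⌊79.8/3.032⌋ = ⌊26.32⌋ = 26.

26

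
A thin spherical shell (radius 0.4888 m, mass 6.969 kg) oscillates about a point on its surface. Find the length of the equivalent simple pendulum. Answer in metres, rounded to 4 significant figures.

The equivalent simple-pendulum length is L_eq = I/(md), where I is about the pivot and d = 0.48880 m.
I_cm = (2/3)mR² = 1.1100 kg·m², so I = I_cm + md² = 1.1100 + 1.6651 = 2.7751 kg·m².
L_eq = 2.7751/(6.969 × 0.48880) = 0.8147 m.

0.8147 m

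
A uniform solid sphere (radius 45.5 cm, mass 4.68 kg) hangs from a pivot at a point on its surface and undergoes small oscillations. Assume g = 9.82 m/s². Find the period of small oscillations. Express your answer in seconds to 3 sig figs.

1.60 s

I_cm = (2/5)mr² = 0.3876 kg·m². The pivot is at distance d = 0.455 m from the centre of mass.
By the parallel-axis theorem, I = I_cm + md² = 0.3876 + 0.9689 = 1.356 kg·m².
T = 2π√(I/(mgd)) = 2π√(1.356/(4.68 × 9.82 × 0.455)) = 1.60 s.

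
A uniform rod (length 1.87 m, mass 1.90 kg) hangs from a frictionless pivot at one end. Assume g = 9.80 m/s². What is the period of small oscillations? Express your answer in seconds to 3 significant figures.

For a physical pendulum T = 2π√(I/(mgd)), with d = 0.9350 m from pivot to centre of mass.
I_cm = mL²/12 = 1.90 × 1.87²/12 = 0.5537 kg·m²; I = I_cm + md² = 0.5537 + 1.90 × 0.9350² = 2.215 kg·m².
T = 2π√(2.215/(1.90 × 9.80 × 0.9350)) = 2.24 s.

2.24 s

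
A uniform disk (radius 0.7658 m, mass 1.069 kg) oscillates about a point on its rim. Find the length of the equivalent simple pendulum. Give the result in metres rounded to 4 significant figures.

The equivalent simple-pendulum length is L_eq = I/(md), where I is about the pivot and d = 0.76580 m.
I_cm = ½mR² = 0.31346 kg·m², so I = I_cm + md² = 0.31346 + 0.62691 = 0.94037 kg·m².
L_eq = 0.94037/(1.069 × 0.76580) = 1.149 m.

1.149 m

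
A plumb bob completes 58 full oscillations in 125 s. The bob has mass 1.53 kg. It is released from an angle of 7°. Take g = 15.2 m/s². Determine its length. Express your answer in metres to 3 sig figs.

T = 125/58 = 2.155 s.
From T = 2π√(L/g), L = gT²/(4π²) = 15.2 × 2.155²/(4π²) = 1.79 m.

1.79 m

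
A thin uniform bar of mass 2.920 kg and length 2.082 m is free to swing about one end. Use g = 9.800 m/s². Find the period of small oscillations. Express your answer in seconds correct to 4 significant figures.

2.365 s

For a physical pendulum T = 2π√(I/(mgd)), with d = 1.0410 m from pivot to centre of mass.
I_cm = mL²/12 = 2.920 × 2.082²/12 = 1.0548 kg·m²; I = I_cm + md² = 1.0548 + 2.920 × 1.0410² = 4.2191 kg·m².
T = 2π√(4.2191/(2.920 × 9.800 × 1.0410)) = 2.365 s.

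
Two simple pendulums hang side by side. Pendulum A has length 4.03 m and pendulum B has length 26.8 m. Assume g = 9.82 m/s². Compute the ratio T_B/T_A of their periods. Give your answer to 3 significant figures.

T ∝ √L, so T_B/T_A = √(L_B/L_A) = √(26.8/4.03) = 2.58.

2.58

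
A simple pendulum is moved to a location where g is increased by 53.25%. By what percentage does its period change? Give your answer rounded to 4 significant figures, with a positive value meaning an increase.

-19.22%

T ∝ 1/√g, so T'/T = 1/√(1.5325) = 0.80779.
Percentage change in T = (0.80779 − 1) × 100% = -19.22%.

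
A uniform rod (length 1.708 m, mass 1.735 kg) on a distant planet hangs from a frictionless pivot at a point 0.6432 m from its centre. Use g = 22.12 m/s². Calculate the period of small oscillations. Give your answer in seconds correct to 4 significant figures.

For a physical pendulum T = 2π√(I/(mgd)), with d = 0.64320 m from pivot to centre of mass.
I_cm = mL²/12 = 1.735 × 1.708²/12 = 0.42179 kg·m²; I = I_cm + md² = 0.42179 + 1.735 × 0.64320² = 1.1396 kg·m².
T = 2π√(1.1396/(1.735 × 22.12 × 0.64320)) = 1.350 s.

1.350 s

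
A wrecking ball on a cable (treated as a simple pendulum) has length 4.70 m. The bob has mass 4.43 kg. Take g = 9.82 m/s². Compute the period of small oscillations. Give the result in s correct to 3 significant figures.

4.35 s

T = 2π√(L/g) = 2π√(4.70/9.82) = 2π × 0.6918 = 4.35 s.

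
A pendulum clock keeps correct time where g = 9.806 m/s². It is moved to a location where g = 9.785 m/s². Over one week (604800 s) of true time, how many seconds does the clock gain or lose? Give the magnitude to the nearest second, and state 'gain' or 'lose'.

The clock's period scales as T ∝ 1/√g, so T'/T = √(9.806/9.785) = 1.00107.
In 604800 s of true time the clock registers 604800/1.00107 = 604152.0 s, so it loses 648 s.

lose 648 s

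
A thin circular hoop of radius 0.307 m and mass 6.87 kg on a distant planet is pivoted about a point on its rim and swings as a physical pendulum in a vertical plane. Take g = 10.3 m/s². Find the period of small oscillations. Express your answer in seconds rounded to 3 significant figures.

1.53 s

I_cm = mr² = 0.6475 kg·m². The pivot is at distance d = 0.307 m from the centre of mass.
By the parallel-axis theorem, I = I_cm + md² = 0.6475 + 0.6475 = 1.295 kg·m².
T = 2π√(I/(mgd)) = 2π√(1.295/(6.87 × 10.3 × 0.307)) = 1.53 s.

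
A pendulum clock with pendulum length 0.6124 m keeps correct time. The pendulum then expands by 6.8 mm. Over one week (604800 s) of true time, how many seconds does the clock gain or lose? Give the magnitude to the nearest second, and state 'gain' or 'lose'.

T ∝ √L, so T'/T = √(0.61920/0.6124) = 1.00554.
In 604800 s of true time the clock registers 604800/1.00554 = 601469.9 s, so it loses 3330 s.

lose 3330 s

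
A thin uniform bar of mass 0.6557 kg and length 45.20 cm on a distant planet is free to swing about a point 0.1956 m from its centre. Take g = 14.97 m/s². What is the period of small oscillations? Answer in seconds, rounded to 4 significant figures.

For a physical pendulum T = 2π√(I/(mgd)), with d = 0.19560 m from pivot to centre of mass.
I_cm = mL²/12 = 0.6557 × 0.4520²/12 = 0.011164 kg·m²; I = I_cm + md² = 0.011164 + 0.6557 × 0.19560² = 0.036250 kg·m².
T = 2π√(0.036250/(0.6557 × 14.97 × 0.19560)) = 0.8634 s.

0.8634 s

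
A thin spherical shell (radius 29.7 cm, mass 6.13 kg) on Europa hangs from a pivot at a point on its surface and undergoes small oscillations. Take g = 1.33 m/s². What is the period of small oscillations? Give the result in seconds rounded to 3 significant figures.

I_cm = (2/3)mr² = 0.3605 kg·m². The pivot is at distance d = 0.297 m from the centre of mass.
By the parallel-axis theorem, I = I_cm + md² = 0.3605 + 0.5407 = 0.9012 kg·m².
T = 2π√(I/(mgd)) = 2π√(0.9012/(6.13 × 1.33 × 0.297)) = 3.83 s.

3.83 s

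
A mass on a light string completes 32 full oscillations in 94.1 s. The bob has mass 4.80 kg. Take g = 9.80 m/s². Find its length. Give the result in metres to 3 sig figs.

T = 94.1/32 = 2.941 s.
From T = 2π√(L/g), L = gT²/(4π²) = 9.80 × 2.941²/(4π²) = 2.15 m.

2.15 m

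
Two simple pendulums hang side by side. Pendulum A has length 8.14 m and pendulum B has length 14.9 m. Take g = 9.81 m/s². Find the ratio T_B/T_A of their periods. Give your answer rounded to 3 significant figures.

1.35

T ∝ √L, so T_B/T_A = √(L_B/L_A) = √(14.9/8.14) = 1.35.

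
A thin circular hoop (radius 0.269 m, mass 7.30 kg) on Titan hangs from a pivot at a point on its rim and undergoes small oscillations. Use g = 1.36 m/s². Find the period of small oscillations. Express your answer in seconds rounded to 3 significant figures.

3.95 s

I_cm = mr² = 0.5282 kg·m². The pivot is at distance d = 0.269 m from the centre of mass.
By the parallel-axis theorem, I = I_cm + md² = 0.5282 + 0.5282 = 1.056 kg·m².
T = 2π√(I/(mgd)) = 2π√(1.056/(7.30 × 1.36 × 0.269)) = 3.95 s.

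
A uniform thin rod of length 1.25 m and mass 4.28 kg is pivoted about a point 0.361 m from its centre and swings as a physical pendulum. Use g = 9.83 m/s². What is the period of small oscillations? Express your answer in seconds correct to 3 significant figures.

For a physical pendulum T = 2π√(I/(mgd)), with d = 0.3610 m from pivot to centre of mass.
I_cm = mL²/12 = 4.28 × 1.25²/12 = 0.5573 kg·m²; I = I_cm + md² = 0.5573 + 4.28 × 0.3610² = 1.115 kg·m².
T = 2π√(1.115/(4.28 × 9.83 × 0.3610)) = 1.70 s.

1.70 s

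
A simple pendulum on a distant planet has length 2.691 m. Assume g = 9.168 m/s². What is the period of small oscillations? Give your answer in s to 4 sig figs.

T = 2π√(L/g) = 2π√(2.691/9.168) = 2π × 0.54178 = 3.404 s.

3.404 s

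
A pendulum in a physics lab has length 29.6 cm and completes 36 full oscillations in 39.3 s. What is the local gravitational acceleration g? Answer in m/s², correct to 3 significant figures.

T = 39.3/36 = 1.092 s.
From T = 2π√(L/g), g = 4π²L/T² = 4π² × 0.296/1.092² = 9.81 m/s².

9.81 m/s²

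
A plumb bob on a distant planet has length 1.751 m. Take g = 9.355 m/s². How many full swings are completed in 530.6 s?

195

T = 2π√(L/g) = 2π√(1.751/9.355) = 2.7183 s.
Number of complete oscillations = ⌊530.6/2.7183⌋ = ⌊195.19⌋ = 195.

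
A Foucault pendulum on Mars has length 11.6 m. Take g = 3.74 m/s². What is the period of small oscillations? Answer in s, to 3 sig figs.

T = 2π√(L/g) = 2π√(11.6/3.74) = 2π × 1.761 = 11.1 s.

11.1 s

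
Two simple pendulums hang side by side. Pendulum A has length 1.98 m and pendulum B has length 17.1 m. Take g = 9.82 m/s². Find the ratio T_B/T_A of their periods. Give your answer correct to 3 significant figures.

2.94

T ∝ √L, so T_B/T_A = √(L_B/L_A) = √(17.1/1.98) = 2.94.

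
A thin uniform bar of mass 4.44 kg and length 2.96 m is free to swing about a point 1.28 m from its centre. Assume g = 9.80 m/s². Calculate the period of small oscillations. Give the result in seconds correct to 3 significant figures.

2.73 s

For a physical pendulum T = 2π√(I/(mgd)), with d = 1.280 m from pivot to centre of mass.
I_cm = mL²/12 = 4.44 × 2.96²/12 = 3.242 kg·m²; I = I_cm + md² = 3.242 + 4.44 × 1.280² = 10.52 kg·m².
T = 2π√(10.52/(4.44 × 9.80 × 1.280)) = 2.73 s.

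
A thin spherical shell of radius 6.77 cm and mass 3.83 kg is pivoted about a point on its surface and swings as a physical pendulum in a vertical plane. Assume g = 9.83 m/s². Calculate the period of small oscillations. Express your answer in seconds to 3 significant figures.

I_cm = (2/3)mr² = 0.01170 kg·m². The pivot is at distance d = 0.0677 m from the centre of mass.
By the parallel-axis theorem, I = I_cm + md² = 0.01170 + 0.01755 = 0.02926 kg·m².
T = 2π√(I/(mgd)) = 2π√(0.02926/(3.83 × 9.83 × 0.0677)) = 0.673 s.

0.673 s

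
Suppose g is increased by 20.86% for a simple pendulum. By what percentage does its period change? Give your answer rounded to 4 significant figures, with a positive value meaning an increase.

-9.038%

T ∝ 1/√g, so T'/T = 1/√(1.2086) = 0.90962.
Percentage change in T = (0.90962 − 1) × 100% = -9.038%.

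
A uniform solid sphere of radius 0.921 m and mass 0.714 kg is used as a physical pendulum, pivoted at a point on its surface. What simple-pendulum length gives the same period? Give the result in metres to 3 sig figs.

1.29 m

The equivalent simple-pendulum length is L_eq = I/(md), where I is about the pivot and d = 0.9210 m.
I_cm = (2/5)mR² = 0.2423 kg·m², so I = I_cm + md² = 0.2423 + 0.6056 = 0.8479 kg·m².
L_eq = 0.8479/(0.714 × 0.9210) = 1.29 m.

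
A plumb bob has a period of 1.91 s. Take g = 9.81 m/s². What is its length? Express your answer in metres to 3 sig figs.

From T = 2π√(L/g), L = gT²/(4π²) = 9.81 × 1.910²/(4π²) = 0.907 m.

0.907 m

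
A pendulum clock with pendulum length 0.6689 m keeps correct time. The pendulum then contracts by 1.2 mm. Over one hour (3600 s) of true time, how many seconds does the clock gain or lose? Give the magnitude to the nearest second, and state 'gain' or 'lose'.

gain 3 s

T ∝ √L, so T'/T = √(0.66770/0.6689) = 0.999103.
In 3600 s of true time the clock registers 3600/0.999103 = 3603.2 s, so it gains 3 s.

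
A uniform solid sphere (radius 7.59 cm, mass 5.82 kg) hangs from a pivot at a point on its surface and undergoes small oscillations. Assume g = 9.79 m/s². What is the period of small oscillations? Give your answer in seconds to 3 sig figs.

0.655 s

I_cm = (2/5)mr² = 0.01341 kg·m². The pivot is at distance d = 0.0759 m from the centre of mass.
By the parallel-axis theorem, I = I_cm + md² = 0.01341 + 0.03353 = 0.04694 kg·m².
T = 2π√(I/(mgd)) = 2π√(0.04694/(5.82 × 9.79 × 0.0759)) = 0.655 s.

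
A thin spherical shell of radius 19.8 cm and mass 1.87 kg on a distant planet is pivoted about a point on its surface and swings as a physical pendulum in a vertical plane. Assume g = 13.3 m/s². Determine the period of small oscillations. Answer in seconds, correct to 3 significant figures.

0.990 s

I_cm = (2/3)mr² = 0.04887 kg·m². The pivot is at distance d = 0.198 m from the centre of mass.
By the parallel-axis theorem, I = I_cm + md² = 0.04887 + 0.07331 = 0.1222 kg·m².
T = 2π√(I/(mgd)) = 2π√(0.1222/(1.87 × 13.3 × 0.198)) = 0.990 s.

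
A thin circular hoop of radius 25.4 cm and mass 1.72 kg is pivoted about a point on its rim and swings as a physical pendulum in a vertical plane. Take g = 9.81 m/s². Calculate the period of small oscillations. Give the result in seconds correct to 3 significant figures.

1.43 s

I_cm = mr² = 0.1110 kg·m². The pivot is at distance d = 0.254 m from the centre of mass.
By the parallel-axis theorem, I = I_cm + md² = 0.1110 + 0.1110 = 0.2219 kg·m².
T = 2π√(I/(mgd)) = 2π√(0.2219/(1.72 × 9.81 × 0.254)) = 1.43 s.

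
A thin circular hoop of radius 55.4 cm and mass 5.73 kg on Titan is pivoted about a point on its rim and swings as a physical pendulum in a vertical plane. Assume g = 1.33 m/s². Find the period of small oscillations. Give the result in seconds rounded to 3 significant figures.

5.73 s

I_cm = mr² = 1.759 kg·m². The pivot is at distance d = 0.554 m from the centre of mass.
By the parallel-axis theorem, I = I_cm + md² = 1.759 + 1.759 = 3.517 kg·m².
T = 2π√(I/(mgd)) = 2π√(3.517/(5.73 × 1.33 × 0.554)) = 5.73 s.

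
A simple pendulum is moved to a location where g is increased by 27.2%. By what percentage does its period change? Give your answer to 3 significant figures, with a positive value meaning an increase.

T ∝ 1/√g, so T'/T = 1/√(1.272) = 0.8867.
Percentage change in T = (0.8867 − 1) × 100% = -11.3%.

-11.3%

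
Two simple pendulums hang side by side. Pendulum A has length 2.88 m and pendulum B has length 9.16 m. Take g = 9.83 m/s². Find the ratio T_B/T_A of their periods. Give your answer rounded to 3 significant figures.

1.78

T ∝ √L, so T_B/T_A = √(L_B/L_A) = √(9.16/2.88) = 1.78.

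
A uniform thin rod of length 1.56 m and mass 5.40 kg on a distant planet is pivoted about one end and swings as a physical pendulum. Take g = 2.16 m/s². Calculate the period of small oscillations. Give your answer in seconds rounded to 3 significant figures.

4.36 s

For a physical pendulum T = 2π√(I/(mgd)), with d = 0.7800 m from pivot to centre of mass.
I_cm = mL²/12 = 5.40 × 1.56²/12 = 1.095 kg·m²; I = I_cm + md² = 1.095 + 5.40 × 0.7800² = 4.380 kg·m².
T = 2π√(4.380/(5.40 × 2.16 × 0.7800)) = 4.36 s.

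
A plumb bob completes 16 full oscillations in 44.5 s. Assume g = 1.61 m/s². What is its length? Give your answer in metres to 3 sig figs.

0.315 m

T = 44.5/16 = 2.781 s.
From T = 2π√(L/g), L = gT²/(4π²) = 1.61 × 2.781²/(4π²) = 0.315 m.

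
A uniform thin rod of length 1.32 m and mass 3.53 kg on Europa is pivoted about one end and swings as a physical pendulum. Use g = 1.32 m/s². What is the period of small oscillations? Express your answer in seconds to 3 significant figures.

5.13 s

For a physical pendulum T = 2π√(I/(mgd)), with d = 0.6600 m from pivot to centre of mass.
I_cm = mL²/12 = 3.53 × 1.32²/12 = 0.5126 kg·m²; I = I_cm + md² = 0.5126 + 3.53 × 0.6600² = 2.050 kg·m².
T = 2π√(2.050/(3.53 × 1.32 × 0.6600)) = 5.13 s.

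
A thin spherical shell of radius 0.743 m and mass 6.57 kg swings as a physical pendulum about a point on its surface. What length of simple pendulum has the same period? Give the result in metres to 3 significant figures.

The equivalent simple-pendulum length is L_eq = I/(md), where I is about the pivot and d = 0.7430 m.
I_cm = (2/3)mR² = 2.418 kg·m², so I = I_cm + md² = 2.418 + 3.627 = 6.045 kg·m².
L_eq = 6.045/(6.57 × 0.7430) = 1.24 m.

1.24 m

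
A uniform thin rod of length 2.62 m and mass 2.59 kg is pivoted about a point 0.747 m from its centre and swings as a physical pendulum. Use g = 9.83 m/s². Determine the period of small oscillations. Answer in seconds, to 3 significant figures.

For a physical pendulum T = 2π√(I/(mgd)), with d = 0.7470 m from pivot to centre of mass.
I_cm = mL²/12 = 2.59 × 2.62²/12 = 1.482 kg·m²; I = I_cm + md² = 1.482 + 2.59 × 0.7470² = 2.927 kg·m².
T = 2π√(2.927/(2.59 × 9.83 × 0.7470)) = 2.46 s.

2.46 s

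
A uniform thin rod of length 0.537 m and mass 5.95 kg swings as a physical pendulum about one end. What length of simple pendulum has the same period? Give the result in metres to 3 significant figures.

The equivalent simple-pendulum length is L_eq = I/(md), where I is about the pivot and d = 0.2685 m.
I_cm = (1/12)mL² = 0.1430 kg·m², so I = I_cm + md² = 0.1430 + 0.4289 = 0.5719 kg·m².
L_eq = 0.5719/(5.95 × 0.2685) = 0.358 m.

0.358 m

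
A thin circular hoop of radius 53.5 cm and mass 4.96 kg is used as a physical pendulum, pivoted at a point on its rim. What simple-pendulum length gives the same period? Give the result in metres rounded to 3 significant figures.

The equivalent simple-pendulum length is L_eq = I/(md), where I is about the pivot and d = 0.5350 m.
I_cm = mR² = 1.420 kg·m², so I = I_cm + md² = 1.420 + 1.420 = 2.839 kg·m².
L_eq = 2.839/(4.96 × 0.5350) = 1.07 m.

1.07 m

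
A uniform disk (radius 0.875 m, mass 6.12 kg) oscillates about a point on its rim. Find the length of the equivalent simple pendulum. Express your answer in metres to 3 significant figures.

The equivalent simple-pendulum length is L_eq = I/(md), where I is about the pivot and d = 0.8750 m.
I_cm = ½mR² = 2.343 kg·m², so I = I_cm + md² = 2.343 + 4.686 = 7.028 kg·m².
L_eq = 7.028/(6.12 × 0.8750) = 1.31 m.

1.31 m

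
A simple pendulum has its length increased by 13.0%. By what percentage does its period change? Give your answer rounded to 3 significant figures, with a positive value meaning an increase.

T ∝ √L, so T'/T = √(1.130) = 1.063.
Percentage change in T = (1.063 − 1) × 100% = 6.30%.

6.30%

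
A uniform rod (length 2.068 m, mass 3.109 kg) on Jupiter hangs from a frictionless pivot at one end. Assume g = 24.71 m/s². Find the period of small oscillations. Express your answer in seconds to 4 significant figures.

1.484 s

For a physical pendulum T = 2π√(I/(mgd)), with d = 1.0340 m from pivot to centre of mass.
I_cm = mL²/12 = 3.109 × 2.068²/12 = 1.1080 kg·m²; I = I_cm + md² = 1.1080 + 3.109 × 1.0340² = 4.4320 kg·m².
T = 2π√(4.4320/(3.109 × 24.71 × 1.0340)) = 1.484 s.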